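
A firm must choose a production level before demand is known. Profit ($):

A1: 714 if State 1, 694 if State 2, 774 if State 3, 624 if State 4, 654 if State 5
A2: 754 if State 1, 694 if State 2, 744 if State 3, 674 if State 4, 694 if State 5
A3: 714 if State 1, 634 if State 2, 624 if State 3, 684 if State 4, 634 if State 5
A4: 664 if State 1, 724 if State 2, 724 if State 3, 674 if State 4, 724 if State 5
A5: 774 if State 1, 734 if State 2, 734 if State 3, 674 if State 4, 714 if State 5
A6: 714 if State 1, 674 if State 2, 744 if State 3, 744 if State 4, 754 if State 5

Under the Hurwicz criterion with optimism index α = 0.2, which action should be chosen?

A1: 0.2·774 + 0.8·624 = 654
A2: 0.2·754 + 0.8·674 = 690
A3: 0.2·714 + 0.8·624 = 642
A4: 0.2·724 + 0.8·664 = 676
A5: 0.2·774 + 0.8·674 = 694
A6: 0.2·754 + 0.8·674 = 690
Highest Hurwicz score = 694 → A5.

A5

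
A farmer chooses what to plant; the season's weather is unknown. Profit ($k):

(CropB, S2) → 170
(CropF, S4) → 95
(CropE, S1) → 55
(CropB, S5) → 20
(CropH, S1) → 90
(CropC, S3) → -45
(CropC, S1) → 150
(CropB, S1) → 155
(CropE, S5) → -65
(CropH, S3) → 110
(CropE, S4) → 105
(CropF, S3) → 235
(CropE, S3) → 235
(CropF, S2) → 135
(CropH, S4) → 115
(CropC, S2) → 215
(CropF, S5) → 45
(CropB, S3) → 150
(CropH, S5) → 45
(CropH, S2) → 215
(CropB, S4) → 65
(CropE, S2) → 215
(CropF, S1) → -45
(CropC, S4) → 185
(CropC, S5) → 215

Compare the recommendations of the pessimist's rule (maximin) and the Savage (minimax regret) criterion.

maximin → CropH; minimax regret → CropH (agree)

Row minima: CropE=-65, CropC=-45, CropH=45, CropB=20, CropF=-45
Best worst-case = 45 → CropH.
Column bests: S1=155, S2=215, S3=235, S4=185, S5=215.
CropE regrets: 100, 0, 0, 80, 280 → max 280
CropC regrets: 5, 0, 280, 0, 0 → max 280
CropH regrets: 65, 0, 125, 70, 170 → max 170
CropB regrets: 0, 45, 85, 120, 195 → max 195
CropF regrets: 200, 80, 0, 90, 170 → max 200
Smallest max regret = 170 → CropH.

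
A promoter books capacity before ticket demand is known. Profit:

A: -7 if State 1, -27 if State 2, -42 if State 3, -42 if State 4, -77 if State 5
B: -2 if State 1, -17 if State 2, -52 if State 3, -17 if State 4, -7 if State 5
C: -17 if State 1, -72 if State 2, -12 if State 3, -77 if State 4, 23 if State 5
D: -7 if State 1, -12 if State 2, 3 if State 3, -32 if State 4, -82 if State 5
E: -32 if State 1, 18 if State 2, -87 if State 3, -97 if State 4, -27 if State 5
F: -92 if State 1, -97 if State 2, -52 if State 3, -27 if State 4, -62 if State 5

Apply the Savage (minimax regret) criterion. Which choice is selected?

B

Column bests: State 1=-2, State 2=18, State 3=3, State 4=-17, State 5=23.
A regrets: 5, 45, 45, 25, 100 → max 100
B regrets: 0, 35, 55, 0, 30 → max 55
C regrets: 15, 90, 15, 60, 0 → max 90
D regrets: 5, 30, 0, 15, 105 → max 105
E regrets: 30, 0, 90, 80, 50 → max 90
F regrets: 90, 115, 55, 10, 85 → max 115
Smallest max regret = 55 → B.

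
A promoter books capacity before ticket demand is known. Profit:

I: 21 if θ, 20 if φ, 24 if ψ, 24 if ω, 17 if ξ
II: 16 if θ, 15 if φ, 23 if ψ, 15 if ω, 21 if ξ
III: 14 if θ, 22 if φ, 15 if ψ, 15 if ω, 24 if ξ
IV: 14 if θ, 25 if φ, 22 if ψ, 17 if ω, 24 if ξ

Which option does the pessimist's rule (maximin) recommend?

Row minima: I=17, II=15, III=14, IV=14
Best worst-case = 17 → I.

I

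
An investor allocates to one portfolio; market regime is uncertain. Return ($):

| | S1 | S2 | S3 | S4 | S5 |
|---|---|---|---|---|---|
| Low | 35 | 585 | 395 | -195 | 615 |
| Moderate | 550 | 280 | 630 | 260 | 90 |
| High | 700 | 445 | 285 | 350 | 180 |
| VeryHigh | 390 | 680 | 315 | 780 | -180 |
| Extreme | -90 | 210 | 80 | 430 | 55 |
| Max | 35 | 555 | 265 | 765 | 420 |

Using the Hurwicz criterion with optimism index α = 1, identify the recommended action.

Low: 1·615 + 0·(-195) = 615
Moderate: 1·630 + 0·90 = 630
High: 1·700 + 0·180 = 700
VeryHigh: 1·780 + 0·(-180) = 780
Extreme: 1·430 + 0·(-90) = 430
Max: 1·765 + 0·35 = 765
Highest Hurwicz score = 780 → VeryHigh.

VeryHigh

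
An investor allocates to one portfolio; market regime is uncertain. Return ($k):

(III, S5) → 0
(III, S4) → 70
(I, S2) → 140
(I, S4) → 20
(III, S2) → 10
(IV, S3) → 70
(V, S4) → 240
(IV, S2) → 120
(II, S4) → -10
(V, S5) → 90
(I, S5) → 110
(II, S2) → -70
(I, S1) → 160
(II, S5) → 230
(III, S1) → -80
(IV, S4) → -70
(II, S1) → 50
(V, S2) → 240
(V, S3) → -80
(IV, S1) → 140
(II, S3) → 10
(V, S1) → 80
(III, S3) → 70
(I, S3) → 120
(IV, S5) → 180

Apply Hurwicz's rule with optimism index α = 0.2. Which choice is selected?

I: 0.2·160 + 0.8·20 = 48
II: 0.2·230 + 0.8·(-70) = -10
III: 0.2·70 + 0.8·(-80) = -50
IV: 0.2·180 + 0.8·(-70) = -20
V: 0.2·240 + 0.8·(-80) = -16
Highest Hurwicz score = 48 → I.

I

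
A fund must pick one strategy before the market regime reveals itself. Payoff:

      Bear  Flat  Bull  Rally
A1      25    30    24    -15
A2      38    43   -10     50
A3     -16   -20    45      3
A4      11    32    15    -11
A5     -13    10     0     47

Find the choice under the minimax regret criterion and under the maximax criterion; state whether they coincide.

minimax regret → A5; maximax → A2 (disagree)

Column bests: Bear=38, Flat=43, Bull=45, Rally=50.
A1 regrets: 13, 13, 21, 65 → max 65
A2 regrets: 0, 0, 55, 0 → max 55
A3 regrets: 54, 63, 0, 47 → max 63
A4 regrets: 27, 11, 30, 61 → max 61
A5 regrets: 51, 33, 45, 3 → max 51
Smallest max regret = 51 → A5.
Row maxima: A1=30, A2=50, A3=45, A4=32, A5=47
Best best-case = 50 → A2.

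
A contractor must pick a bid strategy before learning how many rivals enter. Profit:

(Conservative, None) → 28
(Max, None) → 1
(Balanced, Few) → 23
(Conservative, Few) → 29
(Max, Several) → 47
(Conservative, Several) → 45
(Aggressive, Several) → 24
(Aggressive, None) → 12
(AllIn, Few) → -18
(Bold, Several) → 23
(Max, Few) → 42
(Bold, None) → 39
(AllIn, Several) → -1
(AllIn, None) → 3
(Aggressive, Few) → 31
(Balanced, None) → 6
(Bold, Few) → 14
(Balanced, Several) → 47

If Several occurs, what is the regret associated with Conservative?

2

Best payoff under Several is 47.
Regret = 47 − 45 = 2.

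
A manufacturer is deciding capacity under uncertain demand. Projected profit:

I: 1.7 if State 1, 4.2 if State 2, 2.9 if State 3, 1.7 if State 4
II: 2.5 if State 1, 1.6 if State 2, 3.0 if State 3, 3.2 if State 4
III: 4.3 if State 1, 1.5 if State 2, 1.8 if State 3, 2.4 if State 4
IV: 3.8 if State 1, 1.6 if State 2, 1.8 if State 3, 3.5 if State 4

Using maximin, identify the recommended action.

I

Row minima: I=1.7, II=1.6, III=1.5, IV=1.6
Best worst-case = 1.7 → I.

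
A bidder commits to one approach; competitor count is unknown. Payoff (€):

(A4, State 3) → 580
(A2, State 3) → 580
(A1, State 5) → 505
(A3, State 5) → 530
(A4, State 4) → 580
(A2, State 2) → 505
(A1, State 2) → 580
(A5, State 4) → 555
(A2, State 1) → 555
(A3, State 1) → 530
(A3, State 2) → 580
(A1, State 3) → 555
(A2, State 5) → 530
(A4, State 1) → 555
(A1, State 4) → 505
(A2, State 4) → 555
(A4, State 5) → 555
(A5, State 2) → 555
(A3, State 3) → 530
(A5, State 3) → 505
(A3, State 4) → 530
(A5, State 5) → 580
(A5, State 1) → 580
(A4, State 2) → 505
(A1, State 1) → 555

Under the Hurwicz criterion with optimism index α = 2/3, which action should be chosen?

A1: 2/3·580 + 1/3·505 = 555
A2: 2/3·580 + 1/3·505 = 555
A3: 2/3·580 + 1/3·530 = 1690/3
A4: 2/3·580 + 1/3·505 = 555
A5: 2/3·580 + 1/3·505 = 555
Highest Hurwicz score = 1690/3 → A3.

A3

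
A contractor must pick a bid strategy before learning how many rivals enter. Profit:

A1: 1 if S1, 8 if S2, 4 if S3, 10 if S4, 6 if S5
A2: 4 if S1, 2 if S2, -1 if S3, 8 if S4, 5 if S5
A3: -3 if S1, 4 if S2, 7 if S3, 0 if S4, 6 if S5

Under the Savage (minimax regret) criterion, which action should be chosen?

Column bests: S1=4, S2=8, S3=7, S4=10, S5=6.
A1 regrets: 3, 0, 3, 0, 0 → max 3
A2 regrets: 0, 6, 8, 2, 1 → max 8
A3 regrets: 7, 4, 0, 10, 0 → max 10
Smallest max regret = 3 → A1.

A1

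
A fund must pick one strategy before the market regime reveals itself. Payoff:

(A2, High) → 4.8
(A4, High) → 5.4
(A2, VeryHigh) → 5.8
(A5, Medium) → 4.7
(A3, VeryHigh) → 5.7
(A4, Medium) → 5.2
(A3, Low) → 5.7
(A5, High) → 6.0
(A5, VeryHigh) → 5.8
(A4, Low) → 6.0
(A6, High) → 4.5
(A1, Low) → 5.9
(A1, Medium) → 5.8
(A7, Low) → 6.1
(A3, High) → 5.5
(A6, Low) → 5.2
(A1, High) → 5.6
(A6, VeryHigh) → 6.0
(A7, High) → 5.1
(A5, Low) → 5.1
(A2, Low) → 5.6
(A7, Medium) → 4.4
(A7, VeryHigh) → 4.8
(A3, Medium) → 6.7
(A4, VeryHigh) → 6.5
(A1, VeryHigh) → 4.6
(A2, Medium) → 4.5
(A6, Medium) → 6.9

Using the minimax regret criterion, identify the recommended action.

A3

Column bests: Low=6.1, Medium=6.9, High=6.0, VeryHigh=6.5.
A1 regrets: 0.2, 1.1, 0.4, 1.9 → max 1.9
A2 regrets: 0.5, 2.4, 1.2, 0.7 → max 2.4
A3 regrets: 0.4, 0.2, 0.5, 0.8 → max 0.8
A4 regrets: 0.1, 1.7, 0.6, 0.0 → max 1.7
A5 regrets: 1.0, 2.2, 0.0, 0.7 → max 2.2
A6 regrets: 0.9, 0.0, 1.5, 0.5 → max 1.5
A7 regrets: 0.0, 2.5, 0.9, 1.7 → max 2.5
Smallest max regret = 0.8 → A3.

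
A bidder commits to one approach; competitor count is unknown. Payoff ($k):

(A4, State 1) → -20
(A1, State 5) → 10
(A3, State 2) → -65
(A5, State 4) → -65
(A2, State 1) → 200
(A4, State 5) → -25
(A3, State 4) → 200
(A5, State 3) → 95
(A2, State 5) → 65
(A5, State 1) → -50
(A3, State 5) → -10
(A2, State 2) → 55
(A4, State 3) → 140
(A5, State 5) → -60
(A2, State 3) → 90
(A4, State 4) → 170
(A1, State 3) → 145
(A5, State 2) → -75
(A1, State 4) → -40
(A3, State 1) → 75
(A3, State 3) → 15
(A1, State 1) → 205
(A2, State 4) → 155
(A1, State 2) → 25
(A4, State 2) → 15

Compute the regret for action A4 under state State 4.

Best payoff under State 4 is 200.
Regret = 200 − 170 = 30.

30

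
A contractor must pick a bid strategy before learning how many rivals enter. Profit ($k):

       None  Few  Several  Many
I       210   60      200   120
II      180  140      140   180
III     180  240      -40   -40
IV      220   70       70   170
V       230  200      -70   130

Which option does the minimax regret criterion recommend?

II

Column bests: None=230, Few=240, Several=200, Many=180.
I regrets: 20, 180, 0, 60 → max 180
II regrets: 50, 100, 60, 0 → max 100
III regrets: 50, 0, 240, 220 → max 240
IV regrets: 10, 170, 130, 10 → max 170
V regrets: 0, 40, 270, 50 → max 270
Smallest max regret = 100 → II.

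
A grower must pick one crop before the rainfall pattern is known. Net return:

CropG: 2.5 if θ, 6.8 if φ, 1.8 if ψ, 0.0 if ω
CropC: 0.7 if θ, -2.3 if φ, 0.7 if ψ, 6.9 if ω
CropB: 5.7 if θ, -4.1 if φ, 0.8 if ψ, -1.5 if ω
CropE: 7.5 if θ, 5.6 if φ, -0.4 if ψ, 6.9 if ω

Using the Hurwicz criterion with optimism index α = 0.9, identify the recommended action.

CropE

CropG: 0.9·6.8 + 0.1·0.0 = 6.12
CropC: 0.9·6.9 + 0.1·(-2.3) = 5.98
CropB: 0.9·5.7 + 0.1·(-4.1) = 4.72
CropE: 0.9·7.5 + 0.1·(-0.4) = 6.71
Highest Hurwicz score = 6.71 → CropE.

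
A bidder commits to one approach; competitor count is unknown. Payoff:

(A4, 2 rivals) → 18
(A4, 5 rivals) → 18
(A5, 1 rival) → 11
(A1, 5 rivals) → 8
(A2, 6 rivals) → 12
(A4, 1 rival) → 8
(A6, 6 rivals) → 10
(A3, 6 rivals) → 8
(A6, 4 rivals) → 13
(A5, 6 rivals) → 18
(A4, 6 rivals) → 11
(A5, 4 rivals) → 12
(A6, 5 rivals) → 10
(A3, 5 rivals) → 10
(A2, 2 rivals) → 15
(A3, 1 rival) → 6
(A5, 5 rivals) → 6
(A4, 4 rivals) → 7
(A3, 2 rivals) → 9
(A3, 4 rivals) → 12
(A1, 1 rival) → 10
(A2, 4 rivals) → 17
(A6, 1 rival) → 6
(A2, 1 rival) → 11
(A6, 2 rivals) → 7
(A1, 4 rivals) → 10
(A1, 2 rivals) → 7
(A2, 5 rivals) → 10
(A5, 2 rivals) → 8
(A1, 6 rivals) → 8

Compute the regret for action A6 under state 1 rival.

Best payoff under 1 rival is 11.
Regret = 11 − 6 = 5.

5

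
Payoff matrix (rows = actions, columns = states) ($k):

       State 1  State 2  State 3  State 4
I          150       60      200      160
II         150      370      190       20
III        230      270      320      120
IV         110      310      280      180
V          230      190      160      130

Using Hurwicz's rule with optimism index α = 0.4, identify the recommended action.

III

I: 0.4·200 + 0.6·60 = 116
II: 0.4·370 + 0.6·20 = 160
III: 0.4·320 + 0.6·120 = 200
IV: 0.4·310 + 0.6·110 = 190
V: 0.4·230 + 0.6·130 = 170
Highest Hurwicz score = 200 → III.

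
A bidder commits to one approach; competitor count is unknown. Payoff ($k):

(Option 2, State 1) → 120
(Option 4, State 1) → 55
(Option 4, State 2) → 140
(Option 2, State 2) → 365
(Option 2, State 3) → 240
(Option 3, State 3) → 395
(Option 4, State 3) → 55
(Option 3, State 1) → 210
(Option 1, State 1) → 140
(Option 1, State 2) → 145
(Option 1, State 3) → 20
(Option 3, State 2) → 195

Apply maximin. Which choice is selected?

Option 3

Row minima: Option 1=20, Option 2=120, Option 3=195, Option 4=55
Best worst-case = 195 → Option 3.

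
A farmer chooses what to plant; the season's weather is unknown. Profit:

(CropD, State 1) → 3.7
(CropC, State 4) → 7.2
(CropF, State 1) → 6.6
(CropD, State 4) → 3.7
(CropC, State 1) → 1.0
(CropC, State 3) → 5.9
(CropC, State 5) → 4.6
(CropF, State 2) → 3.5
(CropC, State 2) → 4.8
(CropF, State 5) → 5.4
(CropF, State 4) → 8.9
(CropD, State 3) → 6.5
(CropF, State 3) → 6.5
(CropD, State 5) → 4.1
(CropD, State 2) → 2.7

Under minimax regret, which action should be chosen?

Column bests: State 1=6.6, State 2=4.8, State 3=6.5, State 4=8.9, State 5=5.4.
CropD regrets: 2.9, 2.1, 0.0, 5.2, 1.3 → max 5.2
CropC regrets: 5.6, 0.0, 0.6, 1.7, 0.8 → max 5.6
CropF regrets: 0.0, 1.3, 0.0, 0.0, 0.0 → max 1.3
Smallest max regret = 1.3 → CropF.

CropF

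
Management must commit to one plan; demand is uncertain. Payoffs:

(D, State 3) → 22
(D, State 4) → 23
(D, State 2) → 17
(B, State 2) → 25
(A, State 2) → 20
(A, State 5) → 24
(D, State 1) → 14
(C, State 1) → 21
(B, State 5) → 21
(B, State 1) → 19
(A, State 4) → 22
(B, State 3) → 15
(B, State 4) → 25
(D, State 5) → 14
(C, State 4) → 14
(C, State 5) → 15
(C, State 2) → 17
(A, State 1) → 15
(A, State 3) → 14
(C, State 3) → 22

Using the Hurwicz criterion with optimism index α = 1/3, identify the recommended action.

B

A: 1/3·24 + 2/3·14 = 52/3
B: 1/3·25 + 2/3·15 = 55/3
C: 1/3·22 + 2/3·14 = 50/3
D: 1/3·23 + 2/3·14 = 17
Highest Hurwicz score = 55/3 → B.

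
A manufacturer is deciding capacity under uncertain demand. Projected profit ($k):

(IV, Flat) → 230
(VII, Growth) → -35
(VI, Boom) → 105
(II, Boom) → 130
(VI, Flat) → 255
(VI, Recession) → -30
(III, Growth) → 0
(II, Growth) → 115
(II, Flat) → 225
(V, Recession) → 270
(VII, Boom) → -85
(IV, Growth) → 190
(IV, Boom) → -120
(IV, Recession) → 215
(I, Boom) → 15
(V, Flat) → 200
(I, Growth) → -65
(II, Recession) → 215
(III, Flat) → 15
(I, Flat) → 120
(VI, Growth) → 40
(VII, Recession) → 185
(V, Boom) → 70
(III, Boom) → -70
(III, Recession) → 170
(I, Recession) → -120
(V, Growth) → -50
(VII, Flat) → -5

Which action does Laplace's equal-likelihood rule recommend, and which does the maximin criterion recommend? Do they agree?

laplace → II; maximin → II (agree)

Row averages: I=-12.5, II=171.25, III=28.75, IV=128.75, V=122.5, VI=92.5, VII=15
Highest average = 171.25 → II.
Row minima: I=-120, II=115, III=-70, IV=-120, V=-50, VI=-30, VII=-85
Best worst-case = 115 → II.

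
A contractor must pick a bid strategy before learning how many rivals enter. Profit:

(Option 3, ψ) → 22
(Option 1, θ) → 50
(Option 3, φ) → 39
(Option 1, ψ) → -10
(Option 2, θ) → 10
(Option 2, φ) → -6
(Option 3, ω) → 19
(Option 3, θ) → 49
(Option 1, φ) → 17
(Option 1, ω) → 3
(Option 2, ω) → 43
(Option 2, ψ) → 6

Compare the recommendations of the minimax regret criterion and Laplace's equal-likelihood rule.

minimax regret → Option 3; laplace → Option 3 (agree)

Column bests: θ=50, φ=39, ψ=22, ω=43.
Option 1 regrets: 0, 22, 32, 40 → max 40
Option 2 regrets: 40, 45, 16, 0 → max 45
Option 3 regrets: 1, 0, 0, 24 → max 24
Smallest max regret = 24 → Option 3.
Row averages: Option 1=15, Option 2=13.25, Option 3=32.25
Highest average = 32.25 → Option 3.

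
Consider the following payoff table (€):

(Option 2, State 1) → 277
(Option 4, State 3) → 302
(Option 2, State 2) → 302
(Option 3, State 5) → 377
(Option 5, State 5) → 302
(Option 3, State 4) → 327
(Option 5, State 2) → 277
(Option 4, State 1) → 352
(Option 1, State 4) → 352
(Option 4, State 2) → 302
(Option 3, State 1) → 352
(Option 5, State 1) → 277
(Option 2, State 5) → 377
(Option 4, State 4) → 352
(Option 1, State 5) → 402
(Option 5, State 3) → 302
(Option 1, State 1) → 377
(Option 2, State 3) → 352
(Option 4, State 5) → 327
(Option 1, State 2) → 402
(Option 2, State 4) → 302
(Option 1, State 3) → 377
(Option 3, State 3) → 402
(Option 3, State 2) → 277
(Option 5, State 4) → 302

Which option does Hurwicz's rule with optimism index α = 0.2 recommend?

Option 1

Option 1: 0.2·402 + 0.8·352 = 362
Option 2: 0.2·377 + 0.8·277 = 297
Option 3: 0.2·402 + 0.8·277 = 302
Option 4: 0.2·352 + 0.8·302 = 312
Option 5: 0.2·302 + 0.8·277 = 282
Highest Hurwicz score = 362 → Option 1.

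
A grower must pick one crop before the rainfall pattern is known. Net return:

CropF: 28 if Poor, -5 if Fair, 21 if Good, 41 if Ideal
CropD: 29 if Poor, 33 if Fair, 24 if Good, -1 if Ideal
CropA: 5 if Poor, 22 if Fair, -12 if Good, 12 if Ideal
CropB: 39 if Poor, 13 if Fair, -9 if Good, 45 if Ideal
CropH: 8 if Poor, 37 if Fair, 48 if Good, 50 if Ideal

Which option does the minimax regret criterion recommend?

CropH

Column bests: Poor=39, Fair=37, Good=48, Ideal=50.
CropF regrets: 11, 42, 27, 9 → max 42
CropD regrets: 10, 4, 24, 51 → max 51
CropA regrets: 34, 15, 60, 38 → max 60
CropB regrets: 0, 24, 57, 5 → max 57
CropH regrets: 31, 0, 0, 0 → max 31
Smallest max regret = 31 → CropH.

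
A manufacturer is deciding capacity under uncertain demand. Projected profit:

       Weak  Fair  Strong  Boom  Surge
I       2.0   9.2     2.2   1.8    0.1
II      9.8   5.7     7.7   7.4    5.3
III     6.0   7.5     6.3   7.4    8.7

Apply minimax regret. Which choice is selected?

Column bests: Weak=9.8, Fair=9.2, Strong=7.7, Boom=7.4, Surge=8.7.
I regrets: 7.8, 0.0, 5.5, 5.6, 8.6 → max 8.6
II regrets: 0.0, 3.5, 0.0, 0.0, 3.4 → max 3.5
III regrets: 3.8, 1.7, 1.4, 0.0, 0.0 → max 3.8
Smallest max regret = 3.5 → II.

II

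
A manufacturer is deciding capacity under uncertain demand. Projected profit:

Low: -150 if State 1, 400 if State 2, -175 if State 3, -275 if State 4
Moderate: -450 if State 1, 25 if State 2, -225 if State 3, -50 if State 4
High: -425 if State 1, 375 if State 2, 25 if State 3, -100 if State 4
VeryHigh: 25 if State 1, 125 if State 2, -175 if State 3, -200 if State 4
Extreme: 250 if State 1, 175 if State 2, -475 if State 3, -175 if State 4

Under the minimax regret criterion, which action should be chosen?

VeryHigh

Column bests: State 1=250, State 2=400, State 3=25, State 4=-50.
Low regrets: 400, 0, 200, 225 → max 400
Moderate regrets: 700, 375, 250, 0 → max 700
High regrets: 675, 25, 0, 50 → max 675
VeryHigh regrets: 225, 275, 200, 150 → max 275
Extreme regrets: 0, 225, 500, 125 → max 500
Smallest max regret = 275 → VeryHigh.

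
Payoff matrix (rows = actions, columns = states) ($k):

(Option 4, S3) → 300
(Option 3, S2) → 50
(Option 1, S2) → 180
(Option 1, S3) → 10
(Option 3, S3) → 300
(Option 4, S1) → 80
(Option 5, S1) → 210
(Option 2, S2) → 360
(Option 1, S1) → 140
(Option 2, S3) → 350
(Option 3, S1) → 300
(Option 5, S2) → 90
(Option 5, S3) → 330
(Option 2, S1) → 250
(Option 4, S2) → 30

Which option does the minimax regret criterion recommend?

Option 2

Column bests: S1=300, S2=360, S3=350.
Option 1 regrets: 160, 180, 340 → max 340
Option 2 regrets: 50, 0, 0 → max 50
Option 3 regrets: 0, 310, 50 → max 310
Option 4 regrets: 220, 330, 50 → max 330
Option 5 regrets: 90, 270, 20 → max 270
Smallest max regret = 50 → Option 2.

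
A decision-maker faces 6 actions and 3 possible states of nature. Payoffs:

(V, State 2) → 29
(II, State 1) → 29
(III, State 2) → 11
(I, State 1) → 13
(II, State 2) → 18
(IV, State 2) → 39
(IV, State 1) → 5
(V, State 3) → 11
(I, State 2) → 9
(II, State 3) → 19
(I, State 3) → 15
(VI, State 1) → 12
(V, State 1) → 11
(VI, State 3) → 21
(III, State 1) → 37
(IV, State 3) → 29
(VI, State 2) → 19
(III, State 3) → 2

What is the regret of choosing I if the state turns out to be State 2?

Best payoff under State 2 is 39.
Regret = 39 − 9 = 30.

30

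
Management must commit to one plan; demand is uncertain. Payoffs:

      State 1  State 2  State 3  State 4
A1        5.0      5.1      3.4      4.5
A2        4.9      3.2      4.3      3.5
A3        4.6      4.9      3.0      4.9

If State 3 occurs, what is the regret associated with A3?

1.3

Best payoff under State 3 is 4.3.
Regret = 4.3 − 3.0 = 1.3.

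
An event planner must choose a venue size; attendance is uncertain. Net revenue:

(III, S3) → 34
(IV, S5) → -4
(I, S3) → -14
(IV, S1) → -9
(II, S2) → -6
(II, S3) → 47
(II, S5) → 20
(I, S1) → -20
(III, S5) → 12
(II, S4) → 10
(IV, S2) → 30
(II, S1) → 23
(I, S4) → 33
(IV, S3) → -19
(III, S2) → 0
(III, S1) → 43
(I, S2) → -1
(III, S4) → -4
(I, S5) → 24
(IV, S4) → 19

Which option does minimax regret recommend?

II

Column bests: S1=43, S2=30, S3=47, S4=33, S5=24.
I regrets: 63, 31, 61, 0, 0 → max 63
II regrets: 20, 36, 0, 23, 4 → max 36
III regrets: 0, 30, 13, 37, 12 → max 37
IV regrets: 52, 0, 66, 14, 28 → max 66
Smallest max regret = 36 → II.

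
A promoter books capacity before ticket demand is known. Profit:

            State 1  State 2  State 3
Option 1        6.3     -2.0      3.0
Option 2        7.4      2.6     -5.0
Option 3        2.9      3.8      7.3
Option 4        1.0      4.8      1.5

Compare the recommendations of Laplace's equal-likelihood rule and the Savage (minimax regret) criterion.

laplace → Option 3; minimax regret → Option 3 (agree)

Row averages: Option 1=73/30, Option 2=5/3, Option 3=14/3, Option 4=73/30
Highest average = 14/3 → Option 3.
Column bests: State 1=7.4, State 2=4.8, State 3=7.3.
Option 1 regrets: 1.1, 6.8, 4.3 → max 6.8
Option 2 regrets: 0.0, 2.2, 12.3 → max 12.3
Option 3 regrets: 4.5, 1.0, 0.0 → max 4.5
Option 4 regrets: 6.4, 0.0, 5.8 → max 6.4
Smallest max regret = 4.5 → Option 3.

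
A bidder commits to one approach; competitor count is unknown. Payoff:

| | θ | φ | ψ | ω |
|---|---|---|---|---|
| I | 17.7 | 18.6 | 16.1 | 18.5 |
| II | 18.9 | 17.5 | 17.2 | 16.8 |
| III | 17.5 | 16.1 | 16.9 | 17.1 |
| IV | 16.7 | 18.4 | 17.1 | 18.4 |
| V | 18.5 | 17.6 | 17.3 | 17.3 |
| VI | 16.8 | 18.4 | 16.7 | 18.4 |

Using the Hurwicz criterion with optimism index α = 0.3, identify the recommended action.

I: 0.3·18.6 + 0.7·16.1 = 16.85
II: 0.3·18.9 + 0.7·16.8 = 17.43
III: 0.3·17.5 + 0.7·16.1 = 16.52
IV: 0.3·18.4 + 0.7·16.7 = 17.21
V: 0.3·18.5 + 0.7·17.3 = 17.66
VI: 0.3·18.4 + 0.7·16.7 = 17.21
Highest Hurwicz score = 17.66 → V.

V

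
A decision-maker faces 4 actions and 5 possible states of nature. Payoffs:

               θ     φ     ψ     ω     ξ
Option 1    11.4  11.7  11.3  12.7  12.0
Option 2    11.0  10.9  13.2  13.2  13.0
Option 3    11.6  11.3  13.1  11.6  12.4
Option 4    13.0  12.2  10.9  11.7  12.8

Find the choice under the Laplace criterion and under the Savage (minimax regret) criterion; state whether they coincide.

Row averages: Option 1=11.82, Option 2=12.26, Option 3=12, Option 4=12.12
Highest average = 12.26 → Option 2.
Column bests: θ=13.0, φ=12.2, ψ=13.2, ω=13.2, ξ=13.0.
Option 1 regrets: 1.6, 0.5, 1.9, 0.5, 1.0 → max 1.9
Option 2 regrets: 2.0, 1.3, 0.0, 0.0, 0.0 → max 2.0
Option 3 regrets: 1.4, 0.9, 0.1, 1.6, 0.6 → max 1.6
Option 4 regrets: 0.0, 0.0, 2.3, 1.5, 0.2 → max 2.3
Smallest max regret = 1.6 → Option 3.

laplace → Option 2; minimax regret → Option 3 (disagree)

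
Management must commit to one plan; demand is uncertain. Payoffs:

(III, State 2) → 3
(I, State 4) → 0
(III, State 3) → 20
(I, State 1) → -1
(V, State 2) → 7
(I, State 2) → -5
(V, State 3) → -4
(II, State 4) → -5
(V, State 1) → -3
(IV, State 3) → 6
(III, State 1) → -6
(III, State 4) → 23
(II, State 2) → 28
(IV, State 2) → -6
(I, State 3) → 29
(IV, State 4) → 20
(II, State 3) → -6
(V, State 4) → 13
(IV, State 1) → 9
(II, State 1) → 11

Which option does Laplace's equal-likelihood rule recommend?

Row averages: I=5.75, II=7, III=10, IV=7.25, V=3.25
Highest average = 10 → III.

III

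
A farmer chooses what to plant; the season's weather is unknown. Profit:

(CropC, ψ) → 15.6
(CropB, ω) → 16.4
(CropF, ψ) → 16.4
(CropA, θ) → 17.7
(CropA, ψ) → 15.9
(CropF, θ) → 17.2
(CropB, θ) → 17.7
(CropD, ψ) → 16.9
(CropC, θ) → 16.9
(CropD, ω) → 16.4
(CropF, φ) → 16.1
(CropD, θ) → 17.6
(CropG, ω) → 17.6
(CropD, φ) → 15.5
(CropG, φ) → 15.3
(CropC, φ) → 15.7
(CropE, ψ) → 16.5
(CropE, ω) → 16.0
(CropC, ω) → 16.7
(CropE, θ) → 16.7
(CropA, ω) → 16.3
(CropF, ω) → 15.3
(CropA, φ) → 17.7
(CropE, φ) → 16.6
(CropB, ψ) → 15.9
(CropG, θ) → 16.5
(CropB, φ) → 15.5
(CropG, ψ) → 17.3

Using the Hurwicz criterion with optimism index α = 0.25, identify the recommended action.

CropA

CropA: 0.25·17.7 + 0.75·15.9 = 16.35
CropG: 0.25·17.6 + 0.75·15.3 = 15.875
CropD: 0.25·17.6 + 0.75·15.5 = 16.025
CropB: 0.25·17.7 + 0.75·15.5 = 16.05
CropC: 0.25·16.9 + 0.75·15.6 = 15.925
CropF: 0.25·17.2 + 0.75·15.3 = 15.775
CropE: 0.25·16.7 + 0.75·16.0 = 16.175
Highest Hurwicz score = 16.35 → CropA.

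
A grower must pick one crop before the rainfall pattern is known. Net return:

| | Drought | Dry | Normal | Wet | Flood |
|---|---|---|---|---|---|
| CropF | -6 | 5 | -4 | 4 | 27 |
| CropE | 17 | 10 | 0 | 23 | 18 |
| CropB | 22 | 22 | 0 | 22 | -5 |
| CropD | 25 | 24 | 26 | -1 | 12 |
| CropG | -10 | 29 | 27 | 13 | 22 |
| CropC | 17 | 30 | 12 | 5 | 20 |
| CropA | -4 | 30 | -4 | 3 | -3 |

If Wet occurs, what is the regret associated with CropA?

20

Best payoff under Wet is 23.
Regret = 23 − 3 = 20.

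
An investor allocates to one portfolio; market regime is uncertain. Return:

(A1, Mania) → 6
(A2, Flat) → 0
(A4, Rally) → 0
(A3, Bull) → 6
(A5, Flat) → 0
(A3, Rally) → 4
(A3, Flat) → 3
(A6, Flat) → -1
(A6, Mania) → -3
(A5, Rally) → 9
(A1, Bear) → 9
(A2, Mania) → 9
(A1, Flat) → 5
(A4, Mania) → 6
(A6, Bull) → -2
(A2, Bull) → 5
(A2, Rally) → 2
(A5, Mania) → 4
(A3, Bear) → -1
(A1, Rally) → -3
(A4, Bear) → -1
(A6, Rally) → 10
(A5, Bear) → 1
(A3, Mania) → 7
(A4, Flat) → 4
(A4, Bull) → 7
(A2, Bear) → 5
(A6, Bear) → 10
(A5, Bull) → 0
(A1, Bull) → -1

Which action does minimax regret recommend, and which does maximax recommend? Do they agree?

minimax regret → A2; maximax → A6 (disagree)

Column bests: Bear=10, Flat=5, Bull=7, Rally=10, Mania=9.
A1 regrets: 1, 0, 8, 13, 3 → max 13
A2 regrets: 5, 5, 2, 8, 0 → max 8
A3 regrets: 11, 2, 1, 6, 2 → max 11
A4 regrets: 11, 1, 0, 10, 3 → max 11
A5 regrets: 9, 5, 7, 1, 5 → max 9
A6 regrets: 0, 6, 9, 0, 12 → max 12
Smallest max regret = 8 → A2.
Row maxima: A1=9, A2=9, A3=7, A4=7, A5=9, A6=10
Best best-case = 10 → A6.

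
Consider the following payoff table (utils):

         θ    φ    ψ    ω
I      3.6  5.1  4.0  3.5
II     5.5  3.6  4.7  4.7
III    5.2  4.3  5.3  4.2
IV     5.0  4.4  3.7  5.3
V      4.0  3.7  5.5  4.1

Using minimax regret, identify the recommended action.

III

Column bests: θ=5.5, φ=5.1, ψ=5.5, ω=5.3.
I regrets: 1.9, 0.0, 1.5, 1.8 → max 1.9
II regrets: 0.0, 1.5, 0.8, 0.6 → max 1.5
III regrets: 0.3, 0.8, 0.2, 1.1 → max 1.1
IV regrets: 0.5, 0.7, 1.8, 0.0 → max 1.8
V regrets: 1.5, 1.4, 0.0, 1.2 → max 1.5
Smallest max regret = 1.1 → III.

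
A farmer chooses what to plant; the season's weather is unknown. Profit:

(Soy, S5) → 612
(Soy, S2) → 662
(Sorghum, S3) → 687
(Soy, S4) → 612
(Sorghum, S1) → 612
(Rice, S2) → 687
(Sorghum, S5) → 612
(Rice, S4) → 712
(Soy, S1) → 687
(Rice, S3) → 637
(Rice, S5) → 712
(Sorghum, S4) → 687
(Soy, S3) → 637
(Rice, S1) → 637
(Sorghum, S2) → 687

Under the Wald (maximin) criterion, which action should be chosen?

Rice

Row minima: Rice=637, Sorghum=612, Soy=612
Best worst-case = 637 → Rice.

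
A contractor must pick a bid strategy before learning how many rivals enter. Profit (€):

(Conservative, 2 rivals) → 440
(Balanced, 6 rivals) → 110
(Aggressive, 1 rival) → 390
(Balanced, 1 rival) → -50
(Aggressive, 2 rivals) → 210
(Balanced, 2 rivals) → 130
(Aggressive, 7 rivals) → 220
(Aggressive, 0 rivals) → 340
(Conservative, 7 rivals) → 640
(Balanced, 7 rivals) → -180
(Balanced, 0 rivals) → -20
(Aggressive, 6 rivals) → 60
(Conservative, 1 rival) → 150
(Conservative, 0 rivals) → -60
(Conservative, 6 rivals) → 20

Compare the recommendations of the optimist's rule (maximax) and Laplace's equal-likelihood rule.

Row maxima: Conservative=640, Balanced=130, Aggressive=390
Best best-case = 640 → Conservative.
Row averages: Conservative=238, Balanced=-2, Aggressive=244
Highest average = 244 → Aggressive.

maximax → Conservative; laplace → Aggressive (disagree)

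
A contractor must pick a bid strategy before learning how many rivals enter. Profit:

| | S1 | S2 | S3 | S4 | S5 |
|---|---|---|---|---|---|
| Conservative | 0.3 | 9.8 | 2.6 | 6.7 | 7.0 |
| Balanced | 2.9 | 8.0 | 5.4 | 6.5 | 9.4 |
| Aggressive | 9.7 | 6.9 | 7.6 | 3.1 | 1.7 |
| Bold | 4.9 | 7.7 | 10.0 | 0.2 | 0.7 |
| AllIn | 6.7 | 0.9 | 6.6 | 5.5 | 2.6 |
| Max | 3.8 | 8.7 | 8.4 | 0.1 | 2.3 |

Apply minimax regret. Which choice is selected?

Balanced

Column bests: S1=9.7, S2=9.8, S3=10.0, S4=6.7, S5=9.4.
Conservative regrets: 9.4, 0.0, 7.4, 0.0, 2.4 → max 9.4
Balanced regrets: 6.8, 1.8, 4.6, 0.2, 0.0 → max 6.8
Aggressive regrets: 0.0, 2.9, 2.4, 3.6, 7.7 → max 7.7
Bold regrets: 4.8, 2.1, 0.0, 6.5, 8.7 → max 8.7
AllIn regrets: 3.0, 8.9, 3.4, 1.2, 6.8 → max 8.9
Max regrets: 5.9, 1.1, 1.6, 6.6, 7.1 → max 7.1
Smallest max regret = 6.8 → Balanced.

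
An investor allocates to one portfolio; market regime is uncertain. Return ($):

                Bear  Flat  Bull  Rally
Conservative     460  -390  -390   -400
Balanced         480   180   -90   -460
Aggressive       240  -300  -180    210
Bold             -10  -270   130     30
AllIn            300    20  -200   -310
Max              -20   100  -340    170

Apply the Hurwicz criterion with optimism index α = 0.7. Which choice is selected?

Conservative: 0.7·460 + 0.3·(-400) = 202
Balanced: 0.7·480 + 0.3·(-460) = 198
Aggressive: 0.7·240 + 0.3·(-300) = 78
Bold: 0.7·130 + 0.3·(-270) = 10
AllIn: 0.7·300 + 0.3·(-310) = 117
Max: 0.7·170 + 0.3·(-340) = 17
Highest Hurwicz score = 202 → Conservative.

Conservative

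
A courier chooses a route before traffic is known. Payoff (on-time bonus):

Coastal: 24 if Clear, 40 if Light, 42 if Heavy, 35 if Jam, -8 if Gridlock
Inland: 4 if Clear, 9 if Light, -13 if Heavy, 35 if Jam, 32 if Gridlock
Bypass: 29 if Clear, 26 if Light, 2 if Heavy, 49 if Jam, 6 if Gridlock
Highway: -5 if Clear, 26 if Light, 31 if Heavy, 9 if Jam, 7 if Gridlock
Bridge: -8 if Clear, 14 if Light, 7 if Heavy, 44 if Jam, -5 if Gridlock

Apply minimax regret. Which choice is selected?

Column bests: Clear=29, Light=40, Heavy=42, Jam=49, Gridlock=32.
Coastal regrets: 5, 0, 0, 14, 40 → max 40
Inland regrets: 25, 31, 55, 14, 0 → max 55
Bypass regrets: 0, 14, 40, 0, 26 → max 40
Highway regrets: 34, 14, 11, 40, 25 → max 40
Bridge regrets: 37, 26, 35, 5, 37 → max 37
Smallest max regret = 37 → Bridge.

Bridge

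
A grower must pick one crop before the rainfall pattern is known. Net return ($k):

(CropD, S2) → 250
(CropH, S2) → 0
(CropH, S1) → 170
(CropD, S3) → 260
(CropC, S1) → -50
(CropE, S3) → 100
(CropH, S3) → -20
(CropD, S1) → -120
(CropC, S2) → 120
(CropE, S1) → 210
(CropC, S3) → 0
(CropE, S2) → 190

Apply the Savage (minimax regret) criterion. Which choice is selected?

Column bests: S1=210, S2=250, S3=260.
CropE regrets: 0, 60, 160 → max 160
CropC regrets: 260, 130, 260 → max 260
CropH regrets: 40, 250, 280 → max 280
CropD regrets: 330, 0, 0 → max 330
Smallest max regret = 160 → CropE.

CropE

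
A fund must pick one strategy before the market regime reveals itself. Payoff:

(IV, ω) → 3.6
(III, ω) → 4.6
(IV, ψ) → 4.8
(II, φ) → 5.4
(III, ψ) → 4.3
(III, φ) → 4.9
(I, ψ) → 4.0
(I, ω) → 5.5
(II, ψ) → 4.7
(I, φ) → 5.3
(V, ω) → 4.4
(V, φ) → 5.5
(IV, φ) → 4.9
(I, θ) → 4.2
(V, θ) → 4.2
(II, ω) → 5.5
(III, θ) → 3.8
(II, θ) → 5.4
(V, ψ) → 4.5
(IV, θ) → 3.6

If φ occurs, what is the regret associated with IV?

0.6

Best payoff under φ is 5.5.
Regret = 5.5 − 4.9 = 0.6.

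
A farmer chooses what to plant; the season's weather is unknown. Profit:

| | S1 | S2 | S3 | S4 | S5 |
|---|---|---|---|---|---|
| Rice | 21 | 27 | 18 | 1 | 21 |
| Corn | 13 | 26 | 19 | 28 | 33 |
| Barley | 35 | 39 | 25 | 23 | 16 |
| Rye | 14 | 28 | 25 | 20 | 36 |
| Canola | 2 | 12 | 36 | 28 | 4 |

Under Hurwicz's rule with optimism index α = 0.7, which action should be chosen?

Barley

Rice: 0.7·27 + 0.3·1 = 19.2
Corn: 0.7·33 + 0.3·13 = 27
Barley: 0.7·39 + 0.3·16 = 32.1
Rye: 0.7·36 + 0.3·14 = 29.4
Canola: 0.7·36 + 0.3·2 = 25.8
Highest Hurwicz score = 32.1 → Barley.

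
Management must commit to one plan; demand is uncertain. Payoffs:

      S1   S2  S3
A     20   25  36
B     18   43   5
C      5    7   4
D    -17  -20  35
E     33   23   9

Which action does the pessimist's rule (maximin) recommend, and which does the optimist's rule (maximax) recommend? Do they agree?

maximin → A; maximax → B (disagree)

Row minima: A=20, B=5, C=4, D=-20, E=9
Best worst-case = 20 → A.
Row maxima: A=36, B=43, C=7, D=35, E=33
Best best-case = 43 → B.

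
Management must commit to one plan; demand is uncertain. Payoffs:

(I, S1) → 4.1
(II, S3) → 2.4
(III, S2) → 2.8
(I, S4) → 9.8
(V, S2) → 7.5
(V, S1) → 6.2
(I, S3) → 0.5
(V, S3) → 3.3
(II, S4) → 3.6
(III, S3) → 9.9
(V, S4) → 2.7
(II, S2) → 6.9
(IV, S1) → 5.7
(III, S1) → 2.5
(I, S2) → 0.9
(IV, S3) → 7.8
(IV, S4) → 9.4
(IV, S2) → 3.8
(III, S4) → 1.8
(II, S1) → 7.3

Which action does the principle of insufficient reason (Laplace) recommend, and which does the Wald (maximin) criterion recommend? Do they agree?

laplace → IV; maximin → IV (agree)

Row averages: I=3.825, II=5.05, III=4.25, IV=6.675, V=4.925
Highest average = 6.675 → IV.
Row minima: I=0.5, II=2.4, III=1.8, IV=3.8, V=2.7
Best worst-case = 3.8 → IV.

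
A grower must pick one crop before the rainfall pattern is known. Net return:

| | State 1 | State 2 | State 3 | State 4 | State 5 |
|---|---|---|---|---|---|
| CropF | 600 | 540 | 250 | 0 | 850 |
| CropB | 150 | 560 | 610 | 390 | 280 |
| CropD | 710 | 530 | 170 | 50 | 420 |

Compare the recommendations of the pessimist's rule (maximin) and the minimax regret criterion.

maximin → CropB; minimax regret → CropF (disagree)

Row minima: CropF=0, CropB=150, CropD=50
Best worst-case = 150 → CropB.
Column bests: State 1=710, State 2=560, State 3=610, State 4=390, State 5=850.
CropF regrets: 110, 20, 360, 390, 0 → max 390
CropB regrets: 560, 0, 0, 0, 570 → max 570
CropD regrets: 0, 30, 440, 340, 430 → max 440
Smallest max regret = 390 → CropF.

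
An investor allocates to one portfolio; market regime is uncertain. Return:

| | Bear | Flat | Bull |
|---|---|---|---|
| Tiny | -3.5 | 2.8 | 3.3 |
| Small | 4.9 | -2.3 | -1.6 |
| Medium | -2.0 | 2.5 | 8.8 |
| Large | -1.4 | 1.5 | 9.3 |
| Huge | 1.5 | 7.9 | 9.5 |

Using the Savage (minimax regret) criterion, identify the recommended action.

Column bests: Bear=4.9, Flat=7.9, Bull=9.5.
Tiny regrets: 8.4, 5.1, 6.2 → max 8.4
Small regrets: 0.0, 10.2, 11.1 → max 11.1
Medium regrets: 6.9, 5.4, 0.7 → max 6.9
Large regrets: 6.3, 6.4, 0.2 → max 6.4
Huge regrets: 3.4, 0.0, 0.0 → max 3.4
Smallest max regret = 3.4 → Huge.

Huge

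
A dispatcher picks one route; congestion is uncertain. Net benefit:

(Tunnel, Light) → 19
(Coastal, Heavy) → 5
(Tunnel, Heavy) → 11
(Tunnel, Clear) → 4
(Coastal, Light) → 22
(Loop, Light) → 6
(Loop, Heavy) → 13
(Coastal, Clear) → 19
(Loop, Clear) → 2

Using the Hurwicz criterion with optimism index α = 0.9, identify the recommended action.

Coastal: 0.9·22 + 0.1·5 = 20.3
Tunnel: 0.9·19 + 0.1·4 = 17.5
Loop: 0.9·13 + 0.1·2 = 11.9
Highest Hurwicz score = 20.3 → Coastal.

Coastal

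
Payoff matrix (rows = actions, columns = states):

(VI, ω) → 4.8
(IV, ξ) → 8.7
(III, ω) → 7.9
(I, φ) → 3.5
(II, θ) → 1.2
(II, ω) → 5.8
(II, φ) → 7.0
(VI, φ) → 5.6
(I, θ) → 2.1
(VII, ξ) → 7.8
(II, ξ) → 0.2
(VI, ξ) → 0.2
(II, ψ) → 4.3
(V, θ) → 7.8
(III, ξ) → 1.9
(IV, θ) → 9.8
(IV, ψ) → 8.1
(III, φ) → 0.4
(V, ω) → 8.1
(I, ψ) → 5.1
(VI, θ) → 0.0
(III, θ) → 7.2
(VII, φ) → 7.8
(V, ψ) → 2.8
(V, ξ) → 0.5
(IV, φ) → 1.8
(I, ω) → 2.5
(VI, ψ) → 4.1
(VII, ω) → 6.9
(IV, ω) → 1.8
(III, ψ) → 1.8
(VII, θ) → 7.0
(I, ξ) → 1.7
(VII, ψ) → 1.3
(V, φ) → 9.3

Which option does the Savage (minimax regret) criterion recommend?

Column bests: θ=9.8, φ=9.3, ψ=8.1, ω=8.1, ξ=8.7.
I regrets: 7.7, 5.8, 3.0, 5.6, 7.0 → max 7.7
II regrets: 8.6, 2.3, 3.8, 2.3, 8.5 → max 8.6
III regrets: 2.6, 8.9, 6.3, 0.2, 6.8 → max 8.9
IV regrets: 0.0, 7.5, 0.0, 6.3, 0.0 → max 7.5
V regrets: 2.0, 0.0, 5.3, 0.0, 8.2 → max 8.2
VI regrets: 9.8, 3.7, 4.0, 3.3, 8.5 → max 9.8
VII regrets: 2.8, 1.5, 6.8, 1.2, 0.9 → max 6.8
Smallest max regret = 6.8 → VII.

VII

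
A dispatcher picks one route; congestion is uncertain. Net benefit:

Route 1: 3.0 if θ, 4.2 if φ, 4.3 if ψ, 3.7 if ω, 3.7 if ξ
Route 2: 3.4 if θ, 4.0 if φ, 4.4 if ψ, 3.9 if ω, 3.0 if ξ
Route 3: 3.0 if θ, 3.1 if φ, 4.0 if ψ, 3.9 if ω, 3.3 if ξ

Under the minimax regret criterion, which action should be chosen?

Route 1

Column bests: θ=3.4, φ=4.2, ψ=4.4, ω=3.9, ξ=3.7.
Route 1 regrets: 0.4, 0.0, 0.1, 0.2, 0.0 → max 0.4
Route 2 regrets: 0.0, 0.2, 0.0, 0.0, 0.7 → max 0.7
Route 3 regrets: 0.4, 1.1, 0.4, 0.0, 0.4 → max 1.1
Smallest max regret = 0.4 → Route 1.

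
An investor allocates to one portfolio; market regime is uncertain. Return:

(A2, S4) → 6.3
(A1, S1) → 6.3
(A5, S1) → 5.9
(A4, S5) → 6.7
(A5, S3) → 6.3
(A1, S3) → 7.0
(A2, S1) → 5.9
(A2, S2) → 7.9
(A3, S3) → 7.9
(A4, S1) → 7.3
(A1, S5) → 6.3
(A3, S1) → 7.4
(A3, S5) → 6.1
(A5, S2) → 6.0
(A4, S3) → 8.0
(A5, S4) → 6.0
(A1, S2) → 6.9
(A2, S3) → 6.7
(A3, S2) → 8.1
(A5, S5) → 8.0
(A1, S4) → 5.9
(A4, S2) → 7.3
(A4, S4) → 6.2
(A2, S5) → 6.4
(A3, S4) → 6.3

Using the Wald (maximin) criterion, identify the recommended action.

A4

Row minima: A1=5.9, A2=5.9, A3=6.1, A4=6.2, A5=5.9
Best worst-case = 6.2 → A4.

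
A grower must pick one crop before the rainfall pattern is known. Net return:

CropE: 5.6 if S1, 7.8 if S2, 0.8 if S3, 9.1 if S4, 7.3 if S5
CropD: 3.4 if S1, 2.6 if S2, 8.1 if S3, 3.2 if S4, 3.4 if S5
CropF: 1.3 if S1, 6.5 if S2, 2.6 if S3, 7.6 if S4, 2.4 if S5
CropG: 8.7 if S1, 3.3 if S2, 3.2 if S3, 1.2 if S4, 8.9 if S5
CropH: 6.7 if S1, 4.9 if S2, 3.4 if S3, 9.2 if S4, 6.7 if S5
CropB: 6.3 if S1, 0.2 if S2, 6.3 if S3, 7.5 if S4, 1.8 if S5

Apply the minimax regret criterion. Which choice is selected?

Column bests: S1=8.7, S2=7.8, S3=8.1, S4=9.2, S5=8.9.
CropE regrets: 3.1, 0.0, 7.3, 0.1, 1.6 → max 7.3
CropD regrets: 5.3, 5.2, 0.0, 6.0, 5.5 → max 6.0
CropF regrets: 7.4, 1.3, 5.5, 1.6, 6.5 → max 7.4
CropG regrets: 0.0, 4.5, 4.9, 8.0, 0.0 → max 8.0
CropH regrets: 2.0, 2.9, 4.7, 0.0, 2.2 → max 4.7
CropB regrets: 2.4, 7.6, 1.8, 1.7, 7.1 → max 7.6
Smallest max regret = 4.7 → CropH.

CropH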